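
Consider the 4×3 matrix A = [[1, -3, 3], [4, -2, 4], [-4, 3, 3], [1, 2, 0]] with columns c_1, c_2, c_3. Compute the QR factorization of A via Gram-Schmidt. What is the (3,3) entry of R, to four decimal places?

r_{33} = 5.6144

c_1 = (1, 4, -4, 1); ‖c_1‖ = 5.8310, so e_1 = (0.1715, 0.6860, -0.6860, 0.1715).
e_1·c_2 = 0.1715·(-3) + 0.6860·(-2) + (-0.6860)·3 + 0.1715·2 = -3.6015.
u_2 = c_2 + 3.6015·e_1 = (-2.3824, 0.4706, 0.5294, 2.6176).
‖u_2‖ = 3.6096, so e_2 = (-0.6600, 0.1304, 0.1467, 0.7252).
e_1·c_3 = 0.1715·3 + 0.6860·4 + (-0.6860)·3 + 0.1715·0 = 1.2005; e_2·c_3 = (-0.6600)·3 + 0.1304·4 + 0.1467·3 + 0.7252·0 = -1.0185.
u_3 = c_3 − 1.2005·e_1 + 1.0185·e_2 = (2.1219, 3.3093, 3.9729, 0.5327).
r_{33} = ‖u_3‖ = 5.6144.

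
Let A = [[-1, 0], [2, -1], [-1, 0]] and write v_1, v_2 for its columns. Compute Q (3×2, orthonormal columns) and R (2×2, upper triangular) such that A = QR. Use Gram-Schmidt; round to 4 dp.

v_1 = (-1, 2, -1); ‖v_1‖ = 2.4495, so q_1 = (-0.4082, 0.8165, -0.4082).
q_1·v_2 = (-0.4082)·0 + 0.8165·(-1) + (-0.4082)·0 = -0.8165.
u_2 = v_2 + 0.8165·q_1 = (-0.3333, -0.3333, -0.3333).
‖u_2‖ = 0.5774, so q_2 = (-0.5774, -0.5774, -0.5774).

Q = [[-0.4082, -0.5774], [0.8165, -0.5774], [-0.4082, -0.5774]], R = [[2.4495, -0.8165], [0.0000, 0.5774]]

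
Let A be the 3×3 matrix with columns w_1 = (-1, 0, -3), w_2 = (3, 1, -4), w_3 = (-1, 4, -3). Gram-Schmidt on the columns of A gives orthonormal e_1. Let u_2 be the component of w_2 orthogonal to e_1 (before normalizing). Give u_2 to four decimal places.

u_2 = (3.9000, 1.0000, -1.3000)

e_1 = w_1/‖w_1‖ = (-1, 0, -3)/3.1623 = (-0.3162, 0.0000, -0.9487).
r_{12} = e_1·w_2 = 2.8460.
u_2 = w_2 − 2.8460·e_1 = (3.9000, 1.0000, -1.3000).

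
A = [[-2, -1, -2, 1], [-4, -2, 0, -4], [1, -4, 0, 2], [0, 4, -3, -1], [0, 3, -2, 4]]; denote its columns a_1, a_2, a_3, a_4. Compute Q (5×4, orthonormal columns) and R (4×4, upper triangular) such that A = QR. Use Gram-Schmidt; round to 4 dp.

a_1 = (-2, -4, 1, 0, 0); ‖a_1‖ = 4.5826, so e_1 = (-0.4364, -0.8729, 0.2182, 0.0000, 0.0000).
e_1·a_2 = (-0.4364)·(-1) + (-0.8729)·(-2) + 0.2182·(-4) + 0.0000·4 + 0.0000·3 = 1.3093.
u_2 = a_2 − 1.3093·e_1 = (-0.4286, -0.8571, -4.2857, 4.0000, 3.0000).
‖u_2‖ = 6.6548, so e_2 = (-0.0644, -0.1288, -0.6440, 0.6011, 0.4508).
e_1·a_3 = (-0.4364)·(-2) + (-0.8729)·0 + 0.2182·0 + 0.0000·(-3) + 0.0000·(-2) = 0.8729; e_2·a_3 = (-0.0644)·(-2) + (-0.1288)·0 + (-0.6440)·0 + 0.6011·(-3) + 0.4508·(-2) = -2.5760.
u_3 = a_3 − 0.8729·e_1 + 2.5760·e_2 = (-1.7849, 0.4301, -1.8495, -1.4516, -0.8387).
‖u_3‖ = 3.0987, so e_3 = (-0.5760, 0.1388, -0.5968, -0.4685, -0.2707).
e_1·a_4 = (-0.4364)·1 + (-0.8729)·(-4) + 0.2182·2 + 0.0000·(-1) + 0.0000·4 = 3.4915; e_2·a_4 = (-0.0644)·1 + (-0.1288)·(-4) + (-0.6440)·2 + 0.6011·(-1) + 0.4508·4 = 0.3649; e_3·a_4 = (-0.5760)·1 + 0.1388·(-4) + (-0.5968)·2 + (-0.4685)·(-1) + (-0.2707)·4 = -2.9391.
u_4 = a_4 − 3.4915·e_1 − 0.3649·e_2 + 2.9391·e_3 = (0.8543, -0.4974, -0.2811, -2.5962, 3.0400).
‖u_4‖ = 4.1277, so e_4 = (0.2070, -0.1205, -0.0681, -0.6290, 0.7365).

Q = [[-0.4364, -0.0644, -0.5760, 0.2070], [-0.8729, -0.1288, 0.1388, -0.1205], [0.2182, -0.6440, -0.5968, -0.0681], [0.0000, 0.6011, -0.4685, -0.6290], [0.0000, 0.4508, -0.2707, 0.7365]], R = [[4.5826, 1.3093, 0.8729, 3.4915], [0.0000, 6.6548, -2.5760, 0.3649], [0.0000, 0.0000, 3.0987, -2.9391], [0.0000, 0.0000, 0.0000, 4.1277]]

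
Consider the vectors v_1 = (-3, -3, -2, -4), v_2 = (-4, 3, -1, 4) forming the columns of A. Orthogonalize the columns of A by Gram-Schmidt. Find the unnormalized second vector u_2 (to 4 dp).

u_2 = (-4.8684, 2.1316, -1.5789, 2.8421)

e_1 = v_1/‖v_1‖ = (-3, -3, -2, -4)/6.1644 = (-0.4867, -0.4867, -0.3244, -0.6489).
r_{12} = e_1·v_2 = -1.7844.
u_2 = v_2 + 1.7844·e_1 = (-4.8684, 2.1316, -1.5789, 2.8421).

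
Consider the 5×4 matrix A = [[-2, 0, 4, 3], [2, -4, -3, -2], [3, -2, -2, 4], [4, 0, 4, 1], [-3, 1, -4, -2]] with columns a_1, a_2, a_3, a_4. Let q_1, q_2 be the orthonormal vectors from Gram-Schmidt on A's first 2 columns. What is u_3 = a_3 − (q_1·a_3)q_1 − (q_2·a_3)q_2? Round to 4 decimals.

q_1 = a_1/‖a_1‖ = (-2, 2, 3, 4, -3)/6.4807 = (-0.3086, 0.3086, 0.4629, 0.6172, -0.4629).
r_{12} = q_1·a_2 = -2.6232.
u_2 = a_2 + 2.6232·q_1 = (-0.8095, -3.1905, -0.7857, 1.6190, -0.2143).
‖u_2‖ = 3.7575, so q_2 = (-0.2154, -0.8491, -0.2091, 0.4309, -0.0570).
r_{13} = q_1·a_3 = 1.2344; r_{23} = q_2·a_3 = 4.0553.
u_3 = a_3 − 1.2344·q_1 − 4.0553·q_2 = (5.2546, 0.0624, -1.7234, 1.4907, -3.1973).

u_3 = (5.2546, 0.0624, -1.7234, 1.4907, -3.1973)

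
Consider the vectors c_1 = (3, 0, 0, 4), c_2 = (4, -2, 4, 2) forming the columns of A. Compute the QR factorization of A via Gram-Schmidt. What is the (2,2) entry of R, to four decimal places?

r_{22} = 4.8990

q_1 = c_1/‖c_1‖ = (3, 0, 0, 4)/5.0000 = (0.6000, 0.0000, 0.0000, 0.8000).
r_{12} = q_1·c_2 = 4.0000.
u_2 = c_2 − 4.0000·q_1 = (1.6000, -2.0000, 4.0000, -1.2000).
r_{22} = ‖u_2‖ = 4.8990.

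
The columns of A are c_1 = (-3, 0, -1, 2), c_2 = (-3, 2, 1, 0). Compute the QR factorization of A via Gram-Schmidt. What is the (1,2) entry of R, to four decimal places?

c_1 = (-3, 0, -1, 2); ‖c_1‖ = 3.7417, so e_1 = (-0.8018, 0.0000, -0.2673, 0.5345).
r_{12} = e_1·c_2 = 2.1381.

r_{12} = 2.1381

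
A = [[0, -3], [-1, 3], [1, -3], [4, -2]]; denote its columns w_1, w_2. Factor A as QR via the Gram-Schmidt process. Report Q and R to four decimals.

Q = [[0.0000, -0.6690], [-0.2357, 0.4955], [0.2357, -0.4955], [0.9428, 0.2478]], R = [[4.2426, -3.2998], [0.0000, 4.4845]]

w_1 = (0, -1, 1, 4); ‖w_1‖ = 4.2426, so e_1 = (0.0000, -0.2357, 0.2357, 0.9428).
e_1·w_2 = 0.0000·(-3) + (-0.2357)·3 + 0.2357·(-3) + 0.9428·(-2) = -3.2998.
u_2 = w_2 + 3.2998·e_1 = (-3.0000, 2.2222, -2.2222, 1.1111).
‖u_2‖ = 4.4845, so e_2 = (-0.6690, 0.4955, -0.4955, 0.2478).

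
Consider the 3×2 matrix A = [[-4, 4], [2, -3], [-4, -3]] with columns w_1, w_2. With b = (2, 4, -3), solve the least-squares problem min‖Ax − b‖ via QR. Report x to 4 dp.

x = (0.4075, 0.2669)

w_1 = (-4, 2, -4); ‖w_1‖ = 6.0000, so e_1 = (-0.6667, 0.3333, -0.6667).
e_1·w_2 = (-0.6667)·4 + 0.3333·(-3) + (-0.6667)·(-3) = -1.6667.
u_2 = w_2 + 1.6667·e_1 = (2.8889, -2.4444, -4.1111).
‖u_2‖ = 5.5877, so e_2 = (0.5170, -0.4375, -0.7357).
Qᵀb = (2.0000, 1.4914).
Back-substitute: x_2 = 1.4914/5.5877 = 0.2669.
x_1 = (2.0000 + 1.6667·0.2669)/6.0000 = 0.4075.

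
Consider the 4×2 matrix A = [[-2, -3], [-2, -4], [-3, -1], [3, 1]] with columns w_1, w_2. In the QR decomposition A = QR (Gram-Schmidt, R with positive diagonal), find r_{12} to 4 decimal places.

e_1 = w_1/‖w_1‖ = (-2, -2, -3, 3)/5.0990 = (-0.3922, -0.3922, -0.5883, 0.5883).
r_{12} = e_1·w_2 = 3.9223.

r_{12} = 3.9223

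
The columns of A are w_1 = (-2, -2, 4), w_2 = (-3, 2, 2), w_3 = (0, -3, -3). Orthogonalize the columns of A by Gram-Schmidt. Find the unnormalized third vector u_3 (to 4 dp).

w_1 = (-2, -2, 4); ‖w_1‖ = 4.8990, so e_1 = (-0.4082, -0.4082, 0.8165).
e_1·w_2 = (-0.4082)·(-3) + (-0.4082)·2 + 0.8165·2 = 2.0412.
u_2 = w_2 − 2.0412·e_1 = (-2.1667, 2.8333, 0.3333).
‖u_2‖ = 3.5824, so e_2 = (-0.6048, 0.7909, 0.0930).
e_1·w_3 = (-0.4082)·0 + (-0.4082)·(-3) + 0.8165·(-3) = -1.2247; e_2·w_3 = (-0.6048)·0 + 0.7909·(-3) + 0.0930·(-3) = -2.6519.
u_3 = w_3 + 1.2247·e_1 + 2.6519·e_2 = (-2.1039, -1.4026, -1.7532).

u_3 = (-2.1039, -1.4026, -1.7532)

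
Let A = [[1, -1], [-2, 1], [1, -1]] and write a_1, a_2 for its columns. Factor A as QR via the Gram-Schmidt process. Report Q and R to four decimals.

Q = [[0.4082, -0.5774], [-0.8165, -0.5774], [0.4082, -0.5774]], R = [[2.4495, -1.6330], [0.0000, 0.5774]]

q_1 = a_1/‖a_1‖ = (1, -2, 1)/2.4495 = (0.4082, -0.8165, 0.4082).
r_{12} = q_1·a_2 = -1.6330.
u_2 = a_2 + 1.6330·q_1 = (-0.3333, -0.3333, -0.3333).
‖u_2‖ = 0.5774, so q_2 = (-0.5774, -0.5774, -0.5774).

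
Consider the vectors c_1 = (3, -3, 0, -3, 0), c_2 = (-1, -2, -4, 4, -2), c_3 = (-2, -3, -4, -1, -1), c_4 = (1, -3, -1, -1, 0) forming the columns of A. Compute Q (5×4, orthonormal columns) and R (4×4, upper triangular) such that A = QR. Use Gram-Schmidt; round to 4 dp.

Q = [[0.5774, 0.0000, -0.7001, -0.2900], [-0.5774, -0.4867, -0.1151, -0.5846], [0.0000, -0.6489, -0.3869, 0.3603], [-0.5774, 0.4867, -0.5849, 0.2945], [0.0000, -0.3244, 0.0691, 0.5980]], R = [[5.1962, -1.7321, 1.1547, 2.8868], [0.0000, 6.1644, 3.8933, 1.6222], [0.0000, 0.0000, 3.8090, 0.6172], [0.0000, 0.0000, 0.0000, 0.8088]]

c_1 = (3, -3, 0, -3, 0); ‖c_1‖ = 5.1962, so q_1 = (0.5774, -0.5774, 0.0000, -0.5774, 0.0000).
q_1·c_2 = 0.5774·(-1) + (-0.5774)·(-2) + 0.0000·(-4) + (-0.5774)·4 + 0.0000·(-2) = -1.7321.
u_2 = c_2 + 1.7321·q_1 = (0.0000, -3.0000, -4.0000, 3.0000, -2.0000).
‖u_2‖ = 6.1644, so q_2 = (0.0000, -0.4867, -0.6489, 0.4867, -0.3244).
q_1·c_3 = 0.5774·(-2) + (-0.5774)·(-3) + 0.0000·(-4) + (-0.5774)·(-1) + 0.0000·(-1) = 1.1547; q_2·c_3 = (0.0000)·(-2) + (-0.4867)·(-3) + (-0.6489)·(-4) + 0.4867·(-1) + (-0.3244)·(-1) = 3.8933.
u_3 = c_3 − 1.1547·q_1 − 3.8933·q_2 = (-2.6667, -0.4386, -1.4737, -2.2281, 0.2632).
‖u_3‖ = 3.8090, so q_3 = (-0.7001, -0.1151, -0.3869, -0.5849, 0.0691).
q_1·c_4 = 0.5774·1 + (-0.5774)·(-3) + 0.0000·(-1) + (-0.5774)·(-1) + 0.0000·0 = 2.8868; q_2·c_4 = (0.0000)·1 + (-0.4867)·(-3) + (-0.6489)·(-1) + 0.4867·(-1) + (-0.3244)·0 = 1.6222; q_3·c_4 = (-0.7001)·1 + (-0.1151)·(-3) + (-0.3869)·(-1) + (-0.5849)·(-1) + 0.0691·0 = 0.6172.
u_4 = c_4 − 2.8868·q_1 − 1.6222·q_2 − 0.6172·q_3 = (-0.2346, -0.4728, 0.2914, 0.2382, 0.4837).
‖u_4‖ = 0.8088, so q_4 = (-0.2900, -0.5846, 0.3603, 0.2945, 0.5980).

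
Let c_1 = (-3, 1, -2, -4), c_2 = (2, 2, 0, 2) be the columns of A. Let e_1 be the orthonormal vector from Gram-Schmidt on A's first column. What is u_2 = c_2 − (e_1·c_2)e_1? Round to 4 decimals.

u_2 = (0.8000, 2.4000, -0.8000, 0.4000)

c_1 = (-3, 1, -2, -4); ‖c_1‖ = 5.4772, so e_1 = (-0.5477, 0.1826, -0.3651, -0.7303).
e_1·c_2 = (-0.5477)·2 + 0.1826·2 + (-0.3651)·0 + (-0.7303)·2 = -2.1909.
u_2 = c_2 + 2.1909·e_1 = (0.8000, 2.4000, -0.8000, 0.4000).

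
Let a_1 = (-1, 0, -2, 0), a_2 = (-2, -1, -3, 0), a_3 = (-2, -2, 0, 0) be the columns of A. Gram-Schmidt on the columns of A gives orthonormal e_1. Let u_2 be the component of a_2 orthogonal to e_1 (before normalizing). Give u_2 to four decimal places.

a_1 = (-1, 0, -2, 0); ‖a_1‖ = 2.2361, so e_1 = (-0.4472, 0.0000, -0.8944, 0.0000).
e_1·a_2 = (-0.4472)·(-2) + 0.0000·(-1) + (-0.8944)·(-3) + 0.0000·0 = 3.5777.
u_2 = a_2 − 3.5777·e_1 = (-0.4000, -1.0000, 0.2000, 0.0000).

u_2 = (-0.4000, -1.0000, 0.2000, 0.0000)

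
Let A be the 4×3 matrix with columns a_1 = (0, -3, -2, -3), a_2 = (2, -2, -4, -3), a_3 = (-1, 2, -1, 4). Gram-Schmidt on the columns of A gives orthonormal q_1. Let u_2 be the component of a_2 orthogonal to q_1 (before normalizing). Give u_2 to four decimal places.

u_2 = (2.0000, 1.1364, -1.9091, 0.1364)

q_1 = a_1/‖a_1‖ = (0, -3, -2, -3)/4.6904 = (0.0000, -0.6396, -0.4264, -0.6396).
r_{12} = q_1·a_2 = 4.9036.
u_2 = a_2 − 4.9036·q_1 = (2.0000, 1.1364, -1.9091, 0.1364).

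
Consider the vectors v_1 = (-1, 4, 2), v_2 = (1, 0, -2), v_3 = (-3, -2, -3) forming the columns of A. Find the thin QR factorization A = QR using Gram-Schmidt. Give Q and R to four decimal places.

Q = [[-0.2182, 0.3904, -0.8944], [0.8729, 0.4880, 0.0000], [0.4364, -0.7807, -0.4472]], R = [[4.5826, -1.0911, -2.4004], [0.0000, 1.9518, 0.1952], [0.0000, 0.0000, 4.0249]]

v_1 = (-1, 4, 2); ‖v_1‖ = 4.5826, so e_1 = (-0.2182, 0.8729, 0.4364).
e_1·v_2 = (-0.2182)·1 + 0.8729·0 + 0.4364·(-2) = -1.0911.
u_2 = v_2 + 1.0911·e_1 = (0.7619, 0.9524, -1.5238).
‖u_2‖ = 1.9518, so e_2 = (0.3904, 0.4880, -0.7807).
e_1·v_3 = (-0.2182)·(-3) + 0.8729·(-2) + 0.4364·(-3) = -2.4004; e_2·v_3 = 0.3904·(-3) + 0.4880·(-2) + (-0.7807)·(-3) = 0.1952.
u_3 = v_3 + 2.4004·e_1 − 0.1952·e_2 = (-3.6000, 0.0000, -1.8000).
‖u_3‖ = 4.0249, so e_3 = (-0.8944, 0.0000, -0.4472).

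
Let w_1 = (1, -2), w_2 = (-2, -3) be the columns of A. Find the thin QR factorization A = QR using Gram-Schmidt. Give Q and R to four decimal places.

e_1 = w_1/‖w_1‖ = (1, -2)/2.2361 = (0.4472, -0.8944).
r_{12} = e_1·w_2 = 1.7889.
u_2 = w_2 − 1.7889·e_1 = (-2.8000, -1.4000).
‖u_2‖ = 3.1305, so e_2 = (-0.8944, -0.4472).

Q = [[0.4472, -0.8944], [-0.8944, -0.4472]], R = [[2.2361, 1.7889], [0.0000, 3.1305]]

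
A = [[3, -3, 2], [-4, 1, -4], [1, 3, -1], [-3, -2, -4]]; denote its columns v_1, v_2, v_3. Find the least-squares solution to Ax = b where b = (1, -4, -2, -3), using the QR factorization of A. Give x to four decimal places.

e_1 = v_1/‖v_1‖ = (3, -4, 1, -3)/5.9161 = (0.5071, -0.6761, 0.1690, -0.5071).
r_{12} = e_1·v_2 = -0.6761.
u_2 = v_2 + 0.6761·e_1 = (-2.6571, 0.5429, 3.1143, -2.3429).
‖u_2‖ = 4.7479, so e_2 = (-0.5596, 0.1143, 0.6559, -0.4934).
r_{13} = e_1·v_3 = 5.5780; r_{23} = e_2·v_3 = -0.2588.
u_3 = v_3 − 5.5780·e_1 + 0.2588·e_2 = (-0.9734, -0.1990, -1.7731, -1.2991).
‖u_3‖ = 2.4122, so e_3 = (-0.4035, -0.0825, -0.7351, -0.5386).
Qᵀb = (4.3948, -0.8485, 3.0122).
Back-substitute: x_3 = 3.0122/2.4122 = 1.2487.
x_2 = (-0.8485 + 0.2588·1.2487)/4.7479 = -0.1107.
x_1 = (4.3948 + 0.6761·(-0.1107) − 5.5780·1.2487)/5.9161 = -0.4472.

x = (-0.4472, -0.1107, 1.2487)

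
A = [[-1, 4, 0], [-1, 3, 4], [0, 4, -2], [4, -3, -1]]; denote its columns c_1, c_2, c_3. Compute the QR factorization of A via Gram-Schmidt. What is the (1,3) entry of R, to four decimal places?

r_{13} = -1.8856

c_1 = (-1, -1, 0, 4); ‖c_1‖ = 4.2426, so e_1 = (-0.2357, -0.2357, 0.0000, 0.9428).
r_{13} = e_1·c_3 = -1.8856.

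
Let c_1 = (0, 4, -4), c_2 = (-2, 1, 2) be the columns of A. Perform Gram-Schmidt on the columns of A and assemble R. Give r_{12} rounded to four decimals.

c_1 = (0, 4, -4); ‖c_1‖ = 5.6569, so e_1 = (0.0000, 0.7071, -0.7071).
r_{12} = e_1·c_2 = -0.7071.

r_{12} = -0.7071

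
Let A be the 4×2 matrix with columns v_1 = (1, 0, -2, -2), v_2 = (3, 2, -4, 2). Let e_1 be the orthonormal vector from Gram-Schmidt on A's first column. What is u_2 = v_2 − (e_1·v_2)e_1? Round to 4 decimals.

u_2 = (2.2222, 2.0000, -2.4444, 3.5556)

v_1 = (1, 0, -2, -2); ‖v_1‖ = 3.0000, so e_1 = (0.3333, 0.0000, -0.6667, -0.6667).
e_1·v_2 = 0.3333·3 + 0.0000·2 + (-0.6667)·(-4) + (-0.6667)·2 = 2.3333.
u_2 = v_2 − 2.3333·e_1 = (2.2222, 2.0000, -2.4444, 3.5556).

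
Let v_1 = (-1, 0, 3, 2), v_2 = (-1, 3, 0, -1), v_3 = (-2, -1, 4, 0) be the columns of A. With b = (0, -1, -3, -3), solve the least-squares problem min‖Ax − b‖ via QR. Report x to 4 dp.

v_1 = (-1, 0, 3, 2); ‖v_1‖ = 3.7417, so q_1 = (-0.2673, 0.0000, 0.8018, 0.5345).
q_1·v_2 = (-0.2673)·(-1) + 0.0000·3 + 0.8018·0 + 0.5345·(-1) = -0.2673.
u_2 = v_2 + 0.2673·q_1 = (-1.0714, 3.0000, 0.2143, -0.8571).
‖u_2‖ = 3.3058, so q_2 = (-0.3241, 0.9075, 0.0648, -0.2593).
q_1·v_3 = (-0.2673)·(-2) + 0.0000·(-1) + 0.8018·4 + 0.5345·0 = 3.7417; q_2·v_3 = (-0.3241)·(-2) + 0.9075·(-1) + 0.0648·4 + (-0.2593)·0 = 0.0000.
u_3 = v_3 − 3.7417·q_1 − 0.0000·q_2 = (-1.0000, -1.0000, 1.0000, -2.0000).
‖u_3‖ = 2.6458, so q_3 = (-0.3780, -0.3780, 0.3780, -0.7559).
Qᵀb = (-4.0089, -0.3241, 1.5119).
Back-substitute: x_3 = 1.5119/2.6458 = 0.5714.
x_2 = (-0.3241 − 0.0000·0.5714)/3.3058 = -0.0980.
x_1 = (-4.0089 + 0.2673·(-0.0980) − 3.7417·0.5714)/3.7417 = -1.6499.

x = (-1.6499, -0.0980, 0.5714)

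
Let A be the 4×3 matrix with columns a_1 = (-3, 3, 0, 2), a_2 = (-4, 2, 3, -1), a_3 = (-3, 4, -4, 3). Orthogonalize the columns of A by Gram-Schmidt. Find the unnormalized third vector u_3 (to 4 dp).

a_1 = (-3, 3, 0, 2); ‖a_1‖ = 4.6904, so q_1 = (-0.6396, 0.6396, 0.0000, 0.4264).
q_1·a_2 = (-0.6396)·(-4) + 0.6396·2 + 0.0000·3 + 0.4264·(-1) = 3.4112.
u_2 = a_2 − 3.4112·q_1 = (-1.8182, -0.1818, 3.0000, -2.4545).
‖u_2‖ = 4.2853, so q_2 = (-0.4243, -0.0424, 0.7001, -0.5728).
q_1·a_3 = (-0.6396)·(-3) + 0.6396·4 + 0.0000·(-4) + 0.4264·3 = 5.7564; q_2·a_3 = (-0.4243)·(-3) + (-0.0424)·4 + 0.7001·(-4) + (-0.5728)·3 = -3.4155.
u_3 = a_3 − 5.7564·q_1 + 3.4155·q_2 = (-0.7673, 0.1733, -1.6089, -1.4109).

u_3 = (-0.7673, 0.1733, -1.6089, -1.4109)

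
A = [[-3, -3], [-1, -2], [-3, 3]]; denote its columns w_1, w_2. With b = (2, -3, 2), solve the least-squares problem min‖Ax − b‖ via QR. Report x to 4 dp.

x = (-0.5072, 0.3188)

w_1 = (-3, -1, -3); ‖w_1‖ = 4.3589, so e_1 = (-0.6882, -0.2294, -0.6882).
e_1·w_2 = (-0.6882)·(-3) + (-0.2294)·(-2) + (-0.6882)·3 = 0.4588.
u_2 = w_2 − 0.4588·e_1 = (-2.6842, -1.8947, 3.3158).
‖u_2‖ = 4.6679, so e_2 = (-0.5750, -0.4059, 0.7103).
Qᵀb = (-2.0647, 1.4883).
Back-substitute: x_2 = 1.4883/4.6679 = 0.3188.
x_1 = (-2.0647 − 0.4588·0.3188)/4.3589 = -0.5072.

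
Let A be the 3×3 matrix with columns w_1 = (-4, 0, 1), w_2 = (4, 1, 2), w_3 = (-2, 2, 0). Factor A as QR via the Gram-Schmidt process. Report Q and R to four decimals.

q_1 = w_1/‖w_1‖ = (-4, 0, 1)/4.1231 = (-0.9701, 0.0000, 0.2425).
r_{12} = q_1·w_2 = -3.3955.
u_2 = w_2 + 3.3955·q_1 = (0.7059, 1.0000, 2.8235).
‖u_2‖ = 3.0774, so q_2 = (0.2294, 0.3249, 0.9175).
r_{13} = q_1·w_3 = 1.9403; r_{23} = q_2·w_3 = 0.1911.
u_3 = w_3 − 1.9403·q_1 − 0.1911·q_2 = (-0.1615, 1.9379, -0.6460).
‖u_3‖ = 2.0491, so q_3 = (-0.0788, 0.9457, -0.3152).

Q = [[-0.9701, 0.2294, -0.0788], [0.0000, 0.3249, 0.9457], [0.2425, 0.9175, -0.3152]], R = [[4.1231, -3.3955, 1.9403], [0.0000, 3.0774, 0.1911], [0.0000, 0.0000, 2.0491]]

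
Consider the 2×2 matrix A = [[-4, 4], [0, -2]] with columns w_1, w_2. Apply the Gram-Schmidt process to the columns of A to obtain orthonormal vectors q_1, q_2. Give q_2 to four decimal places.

w_1 = (-4, 0); ‖w_1‖ = 4.0000, so q_1 = (-1.0000, 0.0000).
q_1·w_2 = (-1.0000)·4 + 0.0000·(-2) = -4.0000.
u_2 = w_2 + 4.0000·q_1 = (0.0000, -2.0000).
‖u_2‖ = 2.0000, so q_2 = (0.0000, -1.0000).

q_2 = (0.0000, -1.0000)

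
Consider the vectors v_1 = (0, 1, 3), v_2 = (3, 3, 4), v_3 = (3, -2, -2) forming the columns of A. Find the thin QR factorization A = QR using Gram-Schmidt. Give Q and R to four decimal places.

Q = [[0.0000, 0.8847, 0.4663], [0.3162, 0.4423, -0.8393], [0.9487, -0.1474, 0.2798]], R = [[3.1623, 4.7434, -2.5298], [0.0000, 3.3912, 2.0642], [0.0000, 0.0000, 2.5178]]

v_1 = (0, 1, 3); ‖v_1‖ = 3.1623, so q_1 = (0.0000, 0.3162, 0.9487).
q_1·v_2 = 0.0000·3 + 0.3162·3 + 0.9487·4 = 4.7434.
u_2 = v_2 − 4.7434·q_1 = (3.0000, 1.5000, -0.5000).
‖u_2‖ = 3.3912, so q_2 = (0.8847, 0.4423, -0.1474).
q_1·v_3 = 0.0000·3 + 0.3162·(-2) + 0.9487·(-2) = -2.5298; q_2·v_3 = 0.8847·3 + 0.4423·(-2) + (-0.1474)·(-2) = 2.0642.
u_3 = v_3 + 2.5298·q_1 − 2.0642·q_2 = (1.1739, -2.1130, 0.7043).
‖u_3‖ = 2.5178, so q_3 = (0.4663, -0.8393, 0.2798).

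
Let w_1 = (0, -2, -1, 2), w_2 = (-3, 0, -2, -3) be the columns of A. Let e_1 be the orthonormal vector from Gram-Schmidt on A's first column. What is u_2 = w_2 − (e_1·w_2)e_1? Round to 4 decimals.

u_2 = (-3.0000, -0.8889, -2.4444, -2.1111)

e_1 = w_1/‖w_1‖ = (0, -2, -1, 2)/3.0000 = (0.0000, -0.6667, -0.3333, 0.6667).
r_{12} = e_1·w_2 = -1.3333.
u_2 = w_2 + 1.3333·e_1 = (-3.0000, -0.8889, -2.4444, -2.1111).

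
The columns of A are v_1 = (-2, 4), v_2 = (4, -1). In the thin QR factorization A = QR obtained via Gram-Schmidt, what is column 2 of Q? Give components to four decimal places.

v_1 = (-2, 4); ‖v_1‖ = 4.4721, so e_1 = (-0.4472, 0.8944).
e_1·v_2 = (-0.4472)·4 + 0.8944·(-1) = -2.6833.
u_2 = v_2 + 2.6833·e_1 = (2.8000, 1.4000).
‖u_2‖ = 3.1305, so e_2 = (0.8944, 0.4472).

e_2 = (0.8944, 0.4472)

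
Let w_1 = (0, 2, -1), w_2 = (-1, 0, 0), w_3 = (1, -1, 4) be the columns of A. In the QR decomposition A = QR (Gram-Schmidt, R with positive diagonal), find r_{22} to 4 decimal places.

r_{22} = 1.0000

q_1 = w_1/‖w_1‖ = (0, 2, -1)/2.2361 = (0.0000, 0.8944, -0.4472).
r_{12} = q_1·w_2 = 0.0000.
u_2 = w_2 + 0.0000·q_1 = (-1.0000, 0.0000, 0.0000).
r_{22} = ‖u_2‖ = 1.0000.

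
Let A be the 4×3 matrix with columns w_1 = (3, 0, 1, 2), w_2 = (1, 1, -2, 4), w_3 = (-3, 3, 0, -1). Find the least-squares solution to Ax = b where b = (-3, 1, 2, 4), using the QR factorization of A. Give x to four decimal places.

x = (0.3515, 0.4412, 0.7174)

w_1 = (3, 0, 1, 2); ‖w_1‖ = 3.7417, so e_1 = (0.8018, 0.0000, 0.2673, 0.5345).
e_1·w_2 = 0.8018·1 + 0.0000·1 + 0.2673·(-2) + 0.5345·4 = 2.4054.
u_2 = w_2 − 2.4054·e_1 = (-0.9286, 1.0000, -2.6429, 2.7143).
‖u_2‖ = 4.0267, so e_2 = (-0.2306, 0.2483, -0.6563, 0.6741).
e_1·w_3 = 0.8018·(-3) + 0.0000·3 + 0.2673·0 + 0.5345·(-1) = -2.9399; e_2·w_3 = (-0.2306)·(-3) + 0.2483·3 + (-0.6563)·0 + 0.6741·(-1) = 0.7628.
u_3 = w_3 + 2.9399·e_1 − 0.7628·e_2 = (-0.4670, 2.8106, 1.2863, 0.0573).
‖u_3‖ = 3.1266, so e_3 = (-0.1494, 0.8989, 0.4114, 0.0183).
Qᵀb = (0.2673, 2.3238, 2.2431).
Back-substitute: x_3 = 2.2431/3.1266 = 0.7174.
x_2 = (2.3238 − 0.7628·0.7174)/4.0267 = 0.4412.
x_1 = (0.2673 − 2.4054·0.4412 + 2.9399·0.7174)/3.7417 = 0.3515.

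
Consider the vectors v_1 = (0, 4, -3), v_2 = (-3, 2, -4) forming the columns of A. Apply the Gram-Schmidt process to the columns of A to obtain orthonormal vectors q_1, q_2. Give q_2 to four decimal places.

q_2 = (-0.8321, -0.3328, -0.4438)

v_1 = (0, 4, -3); ‖v_1‖ = 5.0000, so q_1 = (0.0000, 0.8000, -0.6000).
q_1·v_2 = 0.0000·(-3) + 0.8000·2 + (-0.6000)·(-4) = 4.0000.
u_2 = v_2 − 4.0000·q_1 = (-3.0000, -1.2000, -1.6000).
‖u_2‖ = 3.6056, so q_2 = (-0.8321, -0.3328, -0.4438).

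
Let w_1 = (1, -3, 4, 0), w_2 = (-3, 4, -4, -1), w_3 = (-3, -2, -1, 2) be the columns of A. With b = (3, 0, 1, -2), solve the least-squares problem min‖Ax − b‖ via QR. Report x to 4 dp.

x = (-0.0714, -0.2619, -0.7381)

w_1 = (1, -3, 4, 0); ‖w_1‖ = 5.0990, so e_1 = (0.1961, -0.5883, 0.7845, 0.0000).
e_1·w_2 = 0.1961·(-3) + (-0.5883)·4 + 0.7845·(-4) + 0.0000·(-1) = -6.0796.
u_2 = w_2 + 6.0796·e_1 = (-1.8077, 0.4231, 0.7692, -1.0000).
‖u_2‖ = 2.2447, so e_2 = (-0.8053, 0.1885, 0.3427, -0.4455).
e_1·w_3 = 0.1961·(-3) + (-0.5883)·(-2) + 0.7845·(-1) + 0.0000·2 = -0.1961; e_2·w_3 = (-0.8053)·(-3) + 0.1885·(-2) + 0.3427·(-1) + (-0.4455)·2 = 0.8053.
u_3 = w_3 + 0.1961·e_1 − 0.8053·e_2 = (-2.3130, -2.2672, -1.1221, 2.3588).
‖u_3‖ = 4.1609, so e_3 = (-0.5559, -0.5449, -0.2697, 0.5669).
Qᵀb = (1.3728, -1.1823, -3.0711).
Back-substitute: x_3 = -3.0711/4.1609 = -0.7381.
x_2 = (-1.1823 − 0.8053·(-0.7381))/2.2447 = -0.2619.
x_1 = (1.3728 + 6.0796·(-0.2619) + 0.1961·(-0.7381))/5.0990 = -0.0714.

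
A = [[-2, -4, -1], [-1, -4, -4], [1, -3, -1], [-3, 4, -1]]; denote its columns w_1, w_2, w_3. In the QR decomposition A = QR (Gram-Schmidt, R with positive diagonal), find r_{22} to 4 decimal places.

r_{22} = 7.5100

w_1 = (-2, -1, 1, -3); ‖w_1‖ = 3.8730, so q_1 = (-0.5164, -0.2582, 0.2582, -0.7746).
q_1·w_2 = (-0.5164)·(-4) + (-0.2582)·(-4) + 0.2582·(-3) + (-0.7746)·4 = -0.7746.
u_2 = w_2 + 0.7746·q_1 = (-4.4000, -4.2000, -2.8000, 3.4000).
r_{22} = ‖u_2‖ = 7.5100.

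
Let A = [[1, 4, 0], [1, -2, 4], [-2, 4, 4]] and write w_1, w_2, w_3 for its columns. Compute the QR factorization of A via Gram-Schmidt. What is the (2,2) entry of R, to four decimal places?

w_1 = (1, 1, -2); ‖w_1‖ = 2.4495, so q_1 = (0.4082, 0.4082, -0.8165).
q_1·w_2 = 0.4082·4 + 0.4082·(-2) + (-0.8165)·4 = -2.4495.
u_2 = w_2 + 2.4495·q_1 = (5.0000, -1.0000, 2.0000).
r_{22} = ‖u_2‖ = 5.4772.

r_{22} = 5.4772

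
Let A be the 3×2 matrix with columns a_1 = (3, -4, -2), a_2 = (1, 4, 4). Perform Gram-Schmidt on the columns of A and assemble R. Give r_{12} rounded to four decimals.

a_1 = (3, -4, -2); ‖a_1‖ = 5.3852, so q_1 = (0.5571, -0.7428, -0.3714).
r_{12} = q_1·a_2 = -3.8996.

r_{12} = -3.8996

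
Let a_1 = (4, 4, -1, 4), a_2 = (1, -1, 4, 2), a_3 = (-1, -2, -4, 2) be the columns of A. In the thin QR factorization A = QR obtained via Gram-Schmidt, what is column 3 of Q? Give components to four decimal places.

e_3 = (-0.1494, -0.6067, -0.4376, 0.6466)

a_1 = (4, 4, -1, 4); ‖a_1‖ = 7.0000, so e_1 = (0.5714, 0.5714, -0.1429, 0.5714).
e_1·a_2 = 0.5714·1 + 0.5714·(-1) + (-0.1429)·4 + 0.5714·2 = 0.5714.
u_2 = a_2 − 0.5714·e_1 = (0.6735, -1.3265, 4.0816, 1.6735).
‖u_2‖ = 4.6555, so e_2 = (0.1447, -0.2849, 0.8767, 0.3595).
e_1·a_3 = 0.5714·(-1) + 0.5714·(-2) + (-0.1429)·(-4) + 0.5714·2 = 0.0000; e_2·a_3 = 0.1447·(-1) + (-0.2849)·(-2) + 0.8767·(-4) + 0.3595·2 = -2.3628.
u_3 = a_3 + 0.0000·e_1 + 2.3628·e_2 = (-0.6582, -2.6733, -1.9284, 2.8493).
‖u_3‖ = 4.4065, so e_3 = (-0.1494, -0.6067, -0.4376, 0.6466).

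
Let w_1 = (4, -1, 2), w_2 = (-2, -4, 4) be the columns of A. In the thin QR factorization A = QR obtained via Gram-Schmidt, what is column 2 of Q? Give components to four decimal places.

e_2 = (-0.4653, -0.6417, 0.6097)

e_1 = w_1/‖w_1‖ = (4, -1, 2)/4.5826 = (0.8729, -0.2182, 0.4364).
r_{12} = e_1·w_2 = 0.8729.
u_2 = w_2 − 0.8729·e_1 = (-2.7619, -3.8095, 3.6190).
‖u_2‖ = 5.9362, so e_2 = (-0.4653, -0.6417, 0.6097).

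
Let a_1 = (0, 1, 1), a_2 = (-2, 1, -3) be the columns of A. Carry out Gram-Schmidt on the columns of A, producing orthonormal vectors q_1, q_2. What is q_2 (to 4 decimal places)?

a_1 = (0, 1, 1); ‖a_1‖ = 1.4142, so q_1 = (0.0000, 0.7071, 0.7071).
q_1·a_2 = 0.0000·(-2) + 0.7071·1 + 0.7071·(-3) = -1.4142.
u_2 = a_2 + 1.4142·q_1 = (-2.0000, 2.0000, -2.0000).
‖u_2‖ = 3.4641, so q_2 = (-0.5774, 0.5774, -0.5774).

q_2 = (-0.5774, 0.5774, -0.5774)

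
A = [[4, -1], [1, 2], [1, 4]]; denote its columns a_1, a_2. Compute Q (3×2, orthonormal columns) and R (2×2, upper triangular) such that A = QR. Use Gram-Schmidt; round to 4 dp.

Q = [[0.9428, -0.3169], [0.2357, 0.4144], [0.2357, 0.8532]], R = [[4.2426, 0.4714], [0.0000, 4.5583]]

a_1 = (4, 1, 1); ‖a_1‖ = 4.2426, so q_1 = (0.9428, 0.2357, 0.2357).
q_1·a_2 = 0.9428·(-1) + 0.2357·2 + 0.2357·4 = 0.4714.
u_2 = a_2 − 0.4714·q_1 = (-1.4444, 1.8889, 3.8889).
‖u_2‖ = 4.5583, so q_2 = (-0.3169, 0.4144, 0.8532).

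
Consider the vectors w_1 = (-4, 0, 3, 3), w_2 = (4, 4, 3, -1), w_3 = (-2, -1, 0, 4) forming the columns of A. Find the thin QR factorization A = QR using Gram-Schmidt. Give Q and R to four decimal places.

w_1 = (-4, 0, 3, 3); ‖w_1‖ = 5.8310, so q_1 = (-0.6860, 0.0000, 0.5145, 0.5145).
q_1·w_2 = (-0.6860)·4 + 0.0000·4 + 0.5145·3 + 0.5145·(-1) = -1.7150.
u_2 = w_2 + 1.7150·q_1 = (2.8235, 4.0000, 3.8824, -0.1176).
‖u_2‖ = 6.2497, so q_2 = (0.4518, 0.6400, 0.6212, -0.0188).
q_1·w_3 = (-0.6860)·(-2) + 0.0000·(-1) + 0.5145·0 + 0.5145·4 = 3.4300; q_2·w_3 = 0.4518·(-2) + 0.6400·(-1) + 0.6212·0 + (-0.0188)·4 = -1.6189.
u_3 = w_3 − 3.4300·q_1 + 1.6189·q_2 = (1.0843, 0.0361, -0.7590, 2.2048).
‖u_3‖ = 2.5719, so q_3 = (0.4216, 0.0141, -0.2951, 0.8573).

Q = [[-0.6860, 0.4518, 0.4216], [0.0000, 0.6400, 0.0141], [0.5145, 0.6212, -0.2951], [0.5145, -0.0188, 0.8573]], R = [[5.8310, -1.7150, 3.4300], [0.0000, 6.2497, -1.6189], [0.0000, 0.0000, 2.5719]]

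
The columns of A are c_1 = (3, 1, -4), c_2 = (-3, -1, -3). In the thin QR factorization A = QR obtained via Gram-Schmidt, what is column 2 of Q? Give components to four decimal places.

q_2 = (-0.7442, -0.2481, -0.6202)

c_1 = (3, 1, -4); ‖c_1‖ = 5.0990, so q_1 = (0.5883, 0.1961, -0.7845).
q_1·c_2 = 0.5883·(-3) + 0.1961·(-1) + (-0.7845)·(-3) = 0.3922.
u_2 = c_2 − 0.3922·q_1 = (-3.2308, -1.0769, -2.6923).
‖u_2‖ = 4.3412, so q_2 = (-0.7442, -0.2481, -0.6202).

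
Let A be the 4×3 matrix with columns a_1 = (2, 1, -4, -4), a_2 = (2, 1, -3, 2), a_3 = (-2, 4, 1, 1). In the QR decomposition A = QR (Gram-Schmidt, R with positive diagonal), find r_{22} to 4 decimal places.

r_{22} = 3.9763

e_1 = a_1/‖a_1‖ = (2, 1, -4, -4)/6.0828 = (0.3288, 0.1644, -0.6576, -0.6576).
r_{12} = e_1·a_2 = 1.4796.
u_2 = a_2 − 1.4796·e_1 = (1.5135, 0.7568, -2.0270, 2.9730).
r_{22} = ‖u_2‖ = 3.9763.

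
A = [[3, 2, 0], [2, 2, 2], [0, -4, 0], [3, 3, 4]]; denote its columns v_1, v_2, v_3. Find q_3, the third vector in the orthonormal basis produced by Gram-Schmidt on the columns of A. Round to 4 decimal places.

q_3 = (-0.7404, 0.1793, 0.1851, 0.6208)

q_1 = v_1/‖v_1‖ = (3, 2, 0, 3)/4.6904 = (0.6396, 0.4264, 0.0000, 0.6396).
r_{12} = q_1·v_2 = 4.0508.
u_2 = v_2 − 4.0508·q_1 = (-0.5909, 0.2727, -4.0000, 0.4091).
‖u_2‖ = 4.0732, so q_2 = (-0.1451, 0.0670, -0.9820, 0.1004).
r_{13} = q_1·v_3 = 3.4112; r_{23} = q_2·v_3 = 0.5357.
u_3 = v_3 − 3.4112·q_1 − 0.5357·q_2 = (-2.1041, 0.5096, 0.5260, 1.7644).
‖u_3‖ = 2.8420, so q_3 = (-0.7404, 0.1793, 0.1851, 0.6208).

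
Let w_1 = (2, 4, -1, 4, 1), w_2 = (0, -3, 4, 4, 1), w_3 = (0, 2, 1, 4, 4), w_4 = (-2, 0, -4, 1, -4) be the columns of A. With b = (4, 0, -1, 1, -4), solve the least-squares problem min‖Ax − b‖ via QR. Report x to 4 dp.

w_1 = (2, 4, -1, 4, 1); ‖w_1‖ = 6.1644, so q_1 = (0.3244, 0.6489, -0.1622, 0.6489, 0.1622).
q_1·w_2 = 0.3244·0 + 0.6489·(-3) + (-0.1622)·4 + 0.6489·4 + 0.1622·1 = 0.1622.
u_2 = w_2 − 0.1622·q_1 = (-0.0526, -3.1053, 4.0263, 3.8947, 0.9737).
‖u_2‖ = 6.4787, so q_2 = (-0.0081, -0.4793, 0.6215, 0.6012, 0.1503).
q_1·w_3 = 0.3244·0 + 0.6489·2 + (-0.1622)·1 + 0.6489·4 + 0.1622·4 = 4.3800; q_2·w_3 = (-0.0081)·0 + (-0.4793)·2 + 0.6215·1 + 0.6012·4 + 0.1503·4 = 2.6687.
u_3 = w_3 − 4.3800·q_1 − 2.6687·q_2 = (-1.3994, 0.4370, 0.0520, -0.4464, 2.8884).
‖u_3‖ = 3.2702, so q_3 = (-0.4279, 0.1336, 0.0159, -0.1365, 0.8833).
q_1·w_4 = 0.3244·(-2) + 0.6489·0 + (-0.1622)·(-4) + 0.6489·1 + 0.1622·(-4) = 0.0000; q_2·w_4 = (-0.0081)·(-2) + (-0.4793)·0 + 0.6215·(-4) + 0.6012·1 + 0.1503·(-4) = -2.4696; q_3·w_4 = (-0.4279)·(-2) + 0.1336·0 + 0.0159·(-4) + (-0.1365)·1 + 0.8833·(-4) = -2.8773.
u_4 = w_4 + 0.0000·q_1 + 2.4696·q_2 + 2.8773·q_3 = (-3.2513, -0.7992, -2.4194, 2.0919, -1.0874).
‖u_4‖ = 4.7562, so q_4 = (-0.6836, -0.1680, -0.5087, 0.4398, -0.2286).
Qᵀb = (1.4600, -0.6540, -5.3971, -0.8714).
Back-substitute: x_4 = -0.8714/4.7562 = -0.1832.
x_3 = (-5.3971 + 2.8773·(-0.1832))/3.2702 = -1.8116.
x_2 = (-0.6540 − 2.6687·(-1.8116) + 2.4696·(-0.1832))/6.4787 = 0.5754.
x_1 = (1.4600 − 0.1622·0.5754 − 4.3800·(-1.8116) + 0.0000·(-0.1832))/6.1644 = 1.5089.

x = (1.5089, 0.5754, -1.8116, -0.1832)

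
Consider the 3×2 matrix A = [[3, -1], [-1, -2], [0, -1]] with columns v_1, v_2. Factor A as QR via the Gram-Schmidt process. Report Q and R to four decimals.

v_1 = (3, -1, 0); ‖v_1‖ = 3.1623, so e_1 = (0.9487, -0.3162, 0.0000).
e_1·v_2 = 0.9487·(-1) + (-0.3162)·(-2) + 0.0000·(-1) = -0.3162.
u_2 = v_2 + 0.3162·e_1 = (-0.7000, -2.1000, -1.0000).
‖u_2‖ = 2.4290, so e_2 = (-0.2882, -0.8646, -0.4117).

Q = [[0.9487, -0.2882], [-0.3162, -0.8646], [0.0000, -0.4117]], R = [[3.1623, -0.3162], [0.0000, 2.4290]]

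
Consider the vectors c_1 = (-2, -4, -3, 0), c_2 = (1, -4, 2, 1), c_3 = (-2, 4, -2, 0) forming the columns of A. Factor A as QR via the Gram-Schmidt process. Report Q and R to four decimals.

q_1 = c_1/‖c_1‖ = (-2, -4, -3, 0)/5.3852 = (-0.3714, -0.7428, -0.5571, 0.0000).
r_{12} = q_1·c_2 = 1.4856.
u_2 = c_2 − 1.4856·q_1 = (1.5517, -2.8966, 2.8276, 1.0000).
‖u_2‖ = 4.4489, so q_2 = (0.3488, -0.6511, 0.6356, 0.2248).
r_{13} = q_1·c_3 = -1.1142; r_{23} = q_2·c_3 = -4.5730.
u_3 = c_3 + 1.1142·q_1 + 4.5730·q_2 = (-0.8188, 0.1951, 0.2857, 1.0279).
‖u_3‖ = 1.3589, so q_3 = (-0.6025, 0.1436, 0.2102, 0.7564).

Q = [[-0.3714, 0.3488, -0.6025], [-0.7428, -0.6511, 0.1436], [-0.5571, 0.6356, 0.2102], [0.0000, 0.2248, 0.7564]], R = [[5.3852, 1.4856, -1.1142], [0.0000, 4.4489, -4.5730], [0.0000, 0.0000, 1.3589]]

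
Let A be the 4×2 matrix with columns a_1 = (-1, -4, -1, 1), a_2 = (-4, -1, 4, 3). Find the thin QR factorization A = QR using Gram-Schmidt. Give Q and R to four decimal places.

Q = [[-0.2294, -0.5784], [-0.9177, 0.0754], [-0.2294, 0.6958], [0.2294, 0.4191]], R = [[4.3589, 1.6059], [0.0000, 6.2786]]

a_1 = (-1, -4, -1, 1); ‖a_1‖ = 4.3589, so q_1 = (-0.2294, -0.9177, -0.2294, 0.2294).
q_1·a_2 = (-0.2294)·(-4) + (-0.9177)·(-1) + (-0.2294)·4 + 0.2294·3 = 1.6059.
u_2 = a_2 − 1.6059·q_1 = (-3.6316, 0.4737, 4.3684, 2.6316).
‖u_2‖ = 6.2786, so q_2 = (-0.5784, 0.0754, 0.6958, 0.4191).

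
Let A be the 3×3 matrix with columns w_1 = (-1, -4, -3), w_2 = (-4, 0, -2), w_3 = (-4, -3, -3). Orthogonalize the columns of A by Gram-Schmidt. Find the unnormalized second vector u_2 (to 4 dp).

u_2 = (-3.6154, 1.5385, -0.8462)

q_1 = w_1/‖w_1‖ = (-1, -4, -3)/5.0990 = (-0.1961, -0.7845, -0.5883).
r_{12} = q_1·w_2 = 1.9612.
u_2 = w_2 − 1.9612·q_1 = (-3.6154, 1.5385, -0.8462).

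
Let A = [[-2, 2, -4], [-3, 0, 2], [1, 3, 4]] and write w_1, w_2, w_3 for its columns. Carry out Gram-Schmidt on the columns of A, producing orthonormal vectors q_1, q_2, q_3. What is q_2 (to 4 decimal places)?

q_2 = (0.5165, -0.0596, 0.8542)

w_1 = (-2, -3, 1); ‖w_1‖ = 3.7417, so q_1 = (-0.5345, -0.8018, 0.2673).
q_1·w_2 = (-0.5345)·2 + (-0.8018)·0 + 0.2673·3 = -0.2673.
u_2 = w_2 + 0.2673·q_1 = (1.8571, -0.2143, 3.0714).
‖u_2‖ = 3.5956, so q_2 = (0.5165, -0.0596, 0.8542).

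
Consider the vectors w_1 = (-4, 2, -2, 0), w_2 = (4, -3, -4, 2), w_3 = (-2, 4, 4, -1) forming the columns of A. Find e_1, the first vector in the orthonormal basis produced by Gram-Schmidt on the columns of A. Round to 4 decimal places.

e_1 = (-0.8165, 0.4082, -0.4082, 0.0000)

e_1 = w_1/‖w_1‖ = (-4, 2, -2, 0)/4.8990 = (-0.8165, 0.4082, -0.4082, 0.0000).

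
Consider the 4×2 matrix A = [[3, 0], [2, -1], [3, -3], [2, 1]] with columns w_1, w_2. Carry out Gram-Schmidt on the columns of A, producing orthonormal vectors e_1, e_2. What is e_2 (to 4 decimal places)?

e_2 = (0.3698, -0.1096, -0.6986, 0.6027)

e_1 = w_1/‖w_1‖ = (3, 2, 3, 2)/5.0990 = (0.5883, 0.3922, 0.5883, 0.3922).
r_{12} = e_1·w_2 = -1.7650.
u_2 = w_2 + 1.7650·e_1 = (1.0385, -0.3077, -1.9615, 1.6923).
‖u_2‖ = 2.8080, so e_2 = (0.3698, -0.1096, -0.6986, 0.6027).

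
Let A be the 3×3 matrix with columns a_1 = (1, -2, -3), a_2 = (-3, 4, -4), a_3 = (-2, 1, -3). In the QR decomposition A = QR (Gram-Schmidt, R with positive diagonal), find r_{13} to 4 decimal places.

a_1 = (1, -2, -3); ‖a_1‖ = 3.7417, so e_1 = (0.2673, -0.5345, -0.8018).
r_{13} = e_1·a_3 = 1.3363.

r_{13} = 1.3363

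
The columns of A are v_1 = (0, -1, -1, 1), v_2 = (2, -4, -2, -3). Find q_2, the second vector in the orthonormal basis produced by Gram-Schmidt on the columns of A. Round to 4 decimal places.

v_1 = (0, -1, -1, 1); ‖v_1‖ = 1.7321, so q_1 = (0.0000, -0.5774, -0.5774, 0.5774).
q_1·v_2 = 0.0000·2 + (-0.5774)·(-4) + (-0.5774)·(-2) + 0.5774·(-3) = 1.7321.
u_2 = v_2 − 1.7321·q_1 = (2.0000, -3.0000, -1.0000, -4.0000).
‖u_2‖ = 5.4772, so q_2 = (0.3651, -0.5477, -0.1826, -0.7303).

q_2 = (0.3651, -0.5477, -0.1826, -0.7303)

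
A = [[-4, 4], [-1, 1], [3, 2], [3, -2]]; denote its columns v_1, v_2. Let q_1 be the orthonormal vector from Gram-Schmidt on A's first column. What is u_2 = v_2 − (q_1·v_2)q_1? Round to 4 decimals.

v_1 = (-4, -1, 3, 3); ‖v_1‖ = 5.9161, so q_1 = (-0.6761, -0.1690, 0.5071, 0.5071).
q_1·v_2 = (-0.6761)·4 + (-0.1690)·1 + 0.5071·2 + 0.5071·(-2) = -2.8735.
u_2 = v_2 + 2.8735·q_1 = (2.0571, 0.5143, 3.4571, -0.5429).

u_2 = (2.0571, 0.5143, 3.4571, -0.5429)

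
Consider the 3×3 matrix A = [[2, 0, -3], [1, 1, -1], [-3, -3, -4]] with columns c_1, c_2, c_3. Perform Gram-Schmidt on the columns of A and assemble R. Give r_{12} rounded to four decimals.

r_{12} = 2.6726

c_1 = (2, 1, -3); ‖c_1‖ = 3.7417, so e_1 = (0.5345, 0.2673, -0.8018).
r_{12} = e_1·c_2 = 2.6726.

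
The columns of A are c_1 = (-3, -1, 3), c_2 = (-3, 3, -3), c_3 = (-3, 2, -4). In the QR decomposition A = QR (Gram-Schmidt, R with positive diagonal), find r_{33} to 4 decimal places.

c_1 = (-3, -1, 3); ‖c_1‖ = 4.3589, so e_1 = (-0.6882, -0.2294, 0.6882).
e_1·c_2 = (-0.6882)·(-3) + (-0.2294)·3 + 0.6882·(-3) = -0.6882.
u_2 = c_2 + 0.6882·e_1 = (-3.4737, 2.8421, -2.5263).
‖u_2‖ = 5.1504, so e_2 = (-0.6745, 0.5518, -0.4905).
e_1·c_3 = (-0.6882)·(-3) + (-0.2294)·2 + 0.6882·(-4) = -1.1471; e_2·c_3 = (-0.6745)·(-3) + 0.5518·2 + (-0.4905)·(-4) = 5.0891.
u_3 = c_3 + 1.1471·e_1 − 5.0891·e_2 = (-0.3571, -1.0714, -0.7143).
r_{33} = ‖u_3‖ = 1.3363.

r_{33} = 1.3363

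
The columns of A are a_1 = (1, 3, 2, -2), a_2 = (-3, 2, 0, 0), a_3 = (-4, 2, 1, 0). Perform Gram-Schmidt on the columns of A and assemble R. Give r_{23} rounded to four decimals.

a_1 = (1, 3, 2, -2); ‖a_1‖ = 4.2426, so e_1 = (0.2357, 0.7071, 0.4714, -0.4714).
e_1·a_2 = 0.2357·(-3) + 0.7071·2 + 0.4714·0 + (-0.4714)·0 = 0.7071.
u_2 = a_2 − 0.7071·e_1 = (-3.1667, 1.5000, -0.3333, 0.3333).
‖u_2‖ = 3.5355, so e_2 = (-0.8957, 0.4243, -0.0943, 0.0943).
r_{23} = e_2·a_3 = 4.3369.

r_{23} = 4.3369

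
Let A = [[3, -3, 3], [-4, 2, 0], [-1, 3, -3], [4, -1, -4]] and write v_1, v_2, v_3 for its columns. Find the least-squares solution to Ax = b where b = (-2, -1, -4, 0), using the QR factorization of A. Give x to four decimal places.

e_1 = v_1/‖v_1‖ = (3, -4, -1, 4)/6.4807 = (0.4629, -0.6172, -0.1543, 0.6172).
r_{12} = e_1·v_2 = -3.7033.
u_2 = v_2 + 3.7033·e_1 = (-1.2857, -0.2857, 2.4286, 1.2857).
‖u_2‖ = 3.0472, so e_2 = (-0.4219, -0.0938, 0.7970, 0.4219).
r_{13} = e_1·v_3 = -0.6172; r_{23} = e_2·v_3 = -5.3444.
u_3 = v_3 + 0.6172·e_1 + 5.3444·e_2 = (1.0308, -0.8821, 1.1641, -1.3641).
‖u_3‖ = 2.2486, so e_3 = (0.4584, -0.3923, 0.5177, -0.6066).
Qᵀb = (0.3086, -2.2503, -2.5953).
Back-substitute: x_3 = -2.5953/2.2486 = -1.1542.
x_2 = (-2.2503 + 5.3444·(-1.1542))/3.0472 = -2.7627.
x_1 = (0.3086 + 3.7033·(-2.7627) + 0.6172·(-1.1542))/6.4807 = -1.6410.

x = (-1.6410, -2.7627, -1.1542)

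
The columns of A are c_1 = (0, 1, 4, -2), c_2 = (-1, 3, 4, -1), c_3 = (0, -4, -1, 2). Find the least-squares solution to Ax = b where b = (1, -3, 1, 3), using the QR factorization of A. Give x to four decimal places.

x = (-0.1053, 0.5789, 1.2456)

c_1 = (0, 1, 4, -2); ‖c_1‖ = 4.5826, so q_1 = (0.0000, 0.2182, 0.8729, -0.4364).
q_1·c_2 = 0.0000·(-1) + 0.2182·3 + 0.8729·4 + (-0.4364)·(-1) = 4.5826.
u_2 = c_2 − 4.5826·q_1 = (-1.0000, 2.0000, 0.0000, 1.0000).
‖u_2‖ = 2.4495, so q_2 = (-0.4082, 0.8165, 0.0000, 0.4082).
q_1·c_3 = 0.0000·0 + 0.2182·(-4) + 0.8729·(-1) + (-0.4364)·2 = -2.6186; q_2·c_3 = (-0.4082)·0 + 0.8165·(-4) + (0.0000)·(-1) + 0.4082·2 = -2.4495.
u_3 = c_3 + 2.6186·q_1 + 2.4495·q_2 = (-1.0000, -1.4286, 1.2857, 1.8571).
‖u_3‖ = 2.8536, so q_3 = (-0.3504, -0.5006, 0.4506, 0.6508).
Qᵀb = (-1.0911, -1.6330, 3.5544).
Back-substitute: x_3 = 3.5544/2.8536 = 1.2456.
x_2 = (-1.6330 + 2.4495·1.2456)/2.4495 = 0.5789.
x_1 = (-1.0911 − 4.5826·0.5789 + 2.6186·1.2456)/4.5826 = -0.1053.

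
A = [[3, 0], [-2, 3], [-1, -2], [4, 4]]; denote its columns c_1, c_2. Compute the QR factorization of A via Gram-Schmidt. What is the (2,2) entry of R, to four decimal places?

r_{22} = 4.9193

c_1 = (3, -2, -1, 4); ‖c_1‖ = 5.4772, so e_1 = (0.5477, -0.3651, -0.1826, 0.7303).
e_1·c_2 = 0.5477·0 + (-0.3651)·3 + (-0.1826)·(-2) + 0.7303·4 = 2.1909.
u_2 = c_2 − 2.1909·e_1 = (-1.2000, 3.8000, -1.6000, 2.4000).
r_{22} = ‖u_2‖ = 4.9193.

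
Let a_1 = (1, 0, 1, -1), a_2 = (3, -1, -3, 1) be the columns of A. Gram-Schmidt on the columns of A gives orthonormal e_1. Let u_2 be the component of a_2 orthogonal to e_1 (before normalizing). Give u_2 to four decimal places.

u_2 = (3.3333, -1.0000, -2.6667, 0.6667)

a_1 = (1, 0, 1, -1); ‖a_1‖ = 1.7321, so e_1 = (0.5774, 0.0000, 0.5774, -0.5774).
e_1·a_2 = 0.5774·3 + 0.0000·(-1) + 0.5774·(-3) + (-0.5774)·1 = -0.5774.
u_2 = a_2 + 0.5774·e_1 = (3.3333, -1.0000, -2.6667, 0.6667).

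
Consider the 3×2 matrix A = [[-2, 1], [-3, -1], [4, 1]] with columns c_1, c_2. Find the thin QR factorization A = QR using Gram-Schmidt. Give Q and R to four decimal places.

Q = [[-0.3714, 0.9197], [-0.5571, -0.3302], [0.7428, 0.2122]], R = [[5.3852, 0.9285], [0.0000, 1.4622]]

e_1 = c_1/‖c_1‖ = (-2, -3, 4)/5.3852 = (-0.3714, -0.5571, 0.7428).
r_{12} = e_1·c_2 = 0.9285.
u_2 = c_2 − 0.9285·e_1 = (1.3448, -0.4828, 0.3103).
‖u_2‖ = 1.4622, so e_2 = (0.9197, -0.3302, 0.2122).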